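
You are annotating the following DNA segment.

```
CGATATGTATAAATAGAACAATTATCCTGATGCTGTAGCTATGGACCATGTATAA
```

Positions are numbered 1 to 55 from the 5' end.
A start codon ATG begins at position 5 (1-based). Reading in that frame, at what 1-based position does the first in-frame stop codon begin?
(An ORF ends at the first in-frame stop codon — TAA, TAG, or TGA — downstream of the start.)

14

Codons from position 5: ATG (5–7), TAT (8–10), AAA (11–13), TAG (14–16).
TAG is a stop codon; it begins at position 14.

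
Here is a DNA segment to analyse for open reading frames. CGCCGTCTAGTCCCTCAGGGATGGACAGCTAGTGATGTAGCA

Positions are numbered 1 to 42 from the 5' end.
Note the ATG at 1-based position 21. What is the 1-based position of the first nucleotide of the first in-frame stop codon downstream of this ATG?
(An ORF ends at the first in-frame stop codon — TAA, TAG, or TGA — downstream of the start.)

30

Codons from position 21: ATG (21–23), GAC (24–26), AGC (27–29), TAG (30–32).
TAG is a stop codon; it begins at position 30.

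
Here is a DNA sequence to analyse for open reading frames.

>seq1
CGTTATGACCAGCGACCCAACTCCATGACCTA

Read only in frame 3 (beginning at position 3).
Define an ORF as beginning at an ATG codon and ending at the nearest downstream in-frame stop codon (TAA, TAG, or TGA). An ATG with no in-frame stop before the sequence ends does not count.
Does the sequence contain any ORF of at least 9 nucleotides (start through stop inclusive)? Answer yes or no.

no

Frame 3: TTA TGA CCA GCG ACC CAA CTC CAT GAC CTA — no ATG→stop ORF.
Largest ORF found is 0 nucleotides < 9, so no.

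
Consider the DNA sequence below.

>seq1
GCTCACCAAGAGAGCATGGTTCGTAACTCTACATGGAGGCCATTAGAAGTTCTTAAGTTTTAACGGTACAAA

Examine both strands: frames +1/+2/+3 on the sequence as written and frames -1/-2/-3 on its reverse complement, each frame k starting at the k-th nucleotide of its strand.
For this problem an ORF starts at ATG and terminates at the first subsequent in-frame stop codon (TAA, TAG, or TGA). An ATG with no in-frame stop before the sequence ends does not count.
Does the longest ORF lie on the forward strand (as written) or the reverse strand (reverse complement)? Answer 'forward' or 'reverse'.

Reverse complement (5'→3'): TTTGTACCGTTAAAACTTAAGAACTTCTAATGGCCTCCATGTAGAGTTACGAACCATGCTCTCTTGGTGAGC
Frame +1: GCT CAC CAA GAG AGC ATG GTT CGT AAC TCT ACA TGG AGG CCA TTA GAA GTT CTT AAG TTT TAA CGG TAC AAA — ATG at 16, stop TAA at 61 → 48 nt.
Frame +2: CTC ACC AAG AGA GCA TGG TTC GTA ACT CTA CAT GGA GGC CAT TAG AAG TTC TTA AGT TTT AAC GGT ACA — no ATG→stop ORF.
Frame +3: TCA CCA AGA GAG CAT GGT TCG TAA CTC TAC ATG GAG GCC ATT AGA AGT TCT TAA GTT TTA ACG GTA CAA — ATG at 33, stop TAA at 54 → 24 nt.
Frame -1: TTT GTA CCG TTA AAA CTT AAG AAC TTC TAA TGG CCT CCA TGT AGA GTT ACG AAC CAT GCT CTC TTG GTG AGC — no ATG→stop ORF.
Frame -2: TTG TAC CGT TAA AAC TTA AGA ACT TCT AAT GGC CTC CAT GTA GAG TTA CGA ACC ATG CTC TCT TGG TGA — ATG at 56, stop TGA at 68 → 15 nt.
Frame -3: TGT ACC GTT AAA ACT TAA GAA CTT CTA ATG GCC TCC ATG TAG AGT TAC GAA CCA TGC TCT CTT GGT GAG — ATG at 30, stop TAG at 42 → 15 nt; ATG at 39, stop TAG at 42 → 6 nt.
Forward-strand max 48 nt; reverse-strand max 15 nt. The forward strand has the longer ORF.

forward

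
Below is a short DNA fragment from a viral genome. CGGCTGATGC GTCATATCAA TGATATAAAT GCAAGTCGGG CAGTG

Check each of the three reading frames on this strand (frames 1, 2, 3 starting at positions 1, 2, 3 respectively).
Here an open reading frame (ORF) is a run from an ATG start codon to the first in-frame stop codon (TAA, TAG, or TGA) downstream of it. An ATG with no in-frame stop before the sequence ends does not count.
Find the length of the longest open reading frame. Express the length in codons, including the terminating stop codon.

3

Frame 1: CGG CTG ATG CGT CAT ATC AAT GAT ATA AAT GCA AGT CGG GCA GTG — no ATG→stop ORF.
Frame 2: GGC TGA TGC GTC ATA TCA ATG ATA TAA ATG CAA GTC GGG CAG — ATG at 20, stop TAA at 26 → 9 nt.
Frame 3: GCT GAT GCG TCA TAT CAA TGA TAT AAA TGC AAG TCG GGC AGT — no ATG→stop ORF.
Longest: frame 2, positions 20–28, 9 nt = 3 codons = 2 aa. → 3 codons.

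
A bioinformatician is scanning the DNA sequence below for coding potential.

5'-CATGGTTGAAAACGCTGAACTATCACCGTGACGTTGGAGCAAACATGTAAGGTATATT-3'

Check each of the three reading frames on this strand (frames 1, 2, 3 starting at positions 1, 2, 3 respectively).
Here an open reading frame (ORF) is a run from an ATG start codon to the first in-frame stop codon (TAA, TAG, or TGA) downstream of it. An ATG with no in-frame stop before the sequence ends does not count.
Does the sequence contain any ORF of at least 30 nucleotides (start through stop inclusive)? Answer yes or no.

yes

Frame 1: CAT GGT TGA AAA CGC TGA ACT ATC ACC GTG ACG TTG GAG CAA ACA TGT AAG GTA TAT — no ATG→stop ORF.
Frame 2: ATG GTT GAA AAC GCT GAA CTA TCA CCG TGA CGT TGG AGC AAA CAT GTA AGG TAT ATT — ATG at 2, stop TGA at 29 → 30 nt.
Frame 3: TGG TTG AAA ACG CTG AAC TAT CAC CGT GAC GTT GGA GCA AAC ATG TAA GGT ATA — ATG at 45, stop TAA at 48 → 6 nt.
Frame 2 has an ORF of 30 nucleotides (positions 2–31) ≥ 30, so yes.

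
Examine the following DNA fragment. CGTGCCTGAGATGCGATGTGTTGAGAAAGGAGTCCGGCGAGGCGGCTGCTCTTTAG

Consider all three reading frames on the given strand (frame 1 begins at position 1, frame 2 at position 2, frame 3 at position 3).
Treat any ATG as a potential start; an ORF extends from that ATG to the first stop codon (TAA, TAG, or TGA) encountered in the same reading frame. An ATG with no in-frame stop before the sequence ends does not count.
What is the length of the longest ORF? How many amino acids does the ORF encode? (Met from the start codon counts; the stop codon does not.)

Frame 1: CGT GCC TGA GAT GCG ATG TGT TGA GAA AGG AGT CCG GCG AGG CGG CTG CTC TTT — ATG at 16, stop TGA at 22 → 9 nt.
Frame 2: GTG CCT GAG ATG CGA TGT GTT GAG AAA GGA GTC CGG CGA GGC GGC TGC TCT TTA — no ATG→stop ORF.
Frame 3: TGC CTG AGA TGC GAT GTG TTG AGA AAG GAG TCC GGC GAG GCG GCT GCT CTT TAG — no ATG→stop ORF.
Longest: frame 1, positions 16–24, 9 nt = 3 codons = 2 aa. → 2 amino acids.

2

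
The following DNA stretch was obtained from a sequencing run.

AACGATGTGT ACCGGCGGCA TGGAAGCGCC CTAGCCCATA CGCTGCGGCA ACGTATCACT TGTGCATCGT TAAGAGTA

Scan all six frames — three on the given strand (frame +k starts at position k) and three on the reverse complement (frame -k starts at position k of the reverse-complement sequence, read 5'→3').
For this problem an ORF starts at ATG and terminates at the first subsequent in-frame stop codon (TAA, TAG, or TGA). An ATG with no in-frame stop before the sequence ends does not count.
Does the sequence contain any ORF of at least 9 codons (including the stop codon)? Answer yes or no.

yes

Reverse complement (5'→3'): TACTCTTAACGATGCACAAGTGATACGTTGCCGCAGCGTATGGGCTAGGGCGCTTCCATGCCGCCGGTACACATCGTT
Frame +1: AAC GAT GTG TAC CGG CGG CAT GGA AGC GCC CTA GCC CAT ACG CTG CGG CAA CGT ATC ACT TGT GCA TCG TTA AGA GTA — no ATG→stop ORF.
Frame +2: ACG ATG TGT ACC GGC GGC ATG GAA GCG CCC TAG CCC ATA CGC TGC GGC AAC GTA TCA CTT GTG CAT CGT TAA GAG — ATG at 5, stop TAG at 32 → 30 nt; ATG at 20, stop TAG at 32 → 15 nt.
Frame +3: CGA TGT GTA CCG GCG GCA TGG AAG CGC CCT AGC CCA TAC GCT GCG GCA ACG TAT CAC TTG TGC ATC GTT AAG AGT — no ATG→stop ORF.
Frame -1: TAC TCT TAA CGA TGC ACA AGT GAT ACG TTG CCG CAG CGT ATG GGC TAG GGC GCT TCC ATG CCG CCG GTA CAC ATC GTT — ATG at 40, stop TAG at 46 → 9 nt.
Frame -2: ACT CTT AAC GAT GCA CAA GTG ATA CGT TGC CGC AGC GTA TGG GCT AGG GCG CTT CCA TGC CGC CGG TAC ACA TCG — no ATG→stop ORF.
Frame -3: CTC TTA ACG ATG CAC AAG TGA TAC GTT GCC GCA GCG TAT GGG CTA GGG CGC TTC CAT GCC GCC GGT ACA CAT CGT — ATG at 12, stop TGA at 21 → 12 nt.
Frame +2 has an ORF of 10 codons (positions 5–34) ≥ 9, so yes.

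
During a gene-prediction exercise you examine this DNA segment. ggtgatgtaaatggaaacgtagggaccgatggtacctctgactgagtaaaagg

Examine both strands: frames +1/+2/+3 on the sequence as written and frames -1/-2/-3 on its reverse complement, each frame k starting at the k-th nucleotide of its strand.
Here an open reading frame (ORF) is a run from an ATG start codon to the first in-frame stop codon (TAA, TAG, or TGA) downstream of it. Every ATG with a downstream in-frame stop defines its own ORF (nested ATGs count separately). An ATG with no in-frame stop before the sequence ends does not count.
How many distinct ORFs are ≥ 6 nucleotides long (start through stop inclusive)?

Reverse complement (5'→3'): CCTTTTACTCAGTCAGAGGTACCATCGGTCCCTACGTTTCCATTTACATCACC
Frame +1: GGT GAT GTA AAT GGA AAC GTA GGG ACC GAT GGT ACC TCT GAC TGA GTA AAA — no ATG→stop ORF.
Frame +2: GTG ATG TAA ATG GAA ACG TAG GGA CCG ATG GTA CCT CTG ACT GAG TAA AAG — ATG at 5, stop TAA at 8 → 6 nt; ATG at 11, stop TAG at 20 → 12 nt; ATG at 29, stop TAA at 47 → 21 nt.
Frame +3: TGA TGT AAA TGG AAA CGT AGG GAC CGA TGG TAC CTC TGA CTG AGT AAA AGG — no ATG→stop ORF.
Frame -1: CCT TTT ACT CAG TCA GAG GTA CCA TCG GTC CCT ACG TTT CCA TTT ACA TCA — no ATG→stop ORF.
Frame -2: CTT TTA CTC AGT CAG AGG TAC CAT CGG TCC CTA CGT TTC CAT TTA CAT CAC — no ATG→stop ORF.
Frame -3: TTT TAC TCA GTC AGA GGT ACC ATC GGT CCC TAC GTT TCC ATT TAC ATC ACC — no ATG→stop ORF.
ORFs ≥ 6 nucleotides: frame +2 5–10 (6 nucleotides), frame +2 11–22 (12 nucleotides), frame +2 29–49 (21 nucleotides). Count = 3.

3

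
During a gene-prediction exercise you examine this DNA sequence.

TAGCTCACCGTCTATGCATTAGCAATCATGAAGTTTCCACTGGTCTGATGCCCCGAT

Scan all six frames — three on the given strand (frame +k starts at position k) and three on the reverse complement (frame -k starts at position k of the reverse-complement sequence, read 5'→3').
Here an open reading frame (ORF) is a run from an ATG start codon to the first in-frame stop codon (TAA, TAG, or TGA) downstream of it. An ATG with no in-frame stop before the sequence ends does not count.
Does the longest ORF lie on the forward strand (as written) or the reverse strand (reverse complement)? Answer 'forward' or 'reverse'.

Reverse complement (5'→3'): ATCGGGGCATCAGACCAGTGGAAACTTCATGATTGCTAATGCATAGACGGTGAGCTA
Frame +1: TAG CTC ACC GTC TAT GCA TTA GCA ATC ATG AAG TTT CCA CTG GTC TGA TGC CCC GAT — ATG at 28, stop TGA at 46 → 21 nt.
Frame +2: AGC TCA CCG TCT ATG CAT TAG CAA TCA TGA AGT TTC CAC TGG TCT GAT GCC CCG — ATG at 14, stop TAG at 20 → 9 nt.
Frame +3: GCT CAC CGT CTA TGC ATT AGC AAT CAT GAA GTT TCC ACT GGT CTG ATG CCC CGA — no ATG→stop ORF.
Frame -1: ATC GGG GCA TCA GAC CAG TGG AAA CTT CAT GAT TGC TAA TGC ATA GAC GGT GAG CTA — no ATG→stop ORF.
Frame -2: TCG GGG CAT CAG ACC AGT GGA AAC TTC ATG ATT GCT AAT GCA TAG ACG GTG AGC — ATG at 29, stop TAG at 44 → 18 nt.
Frame -3: CGG GGC ATC AGA CCA GTG GAA ACT TCA TGA TTG CTA ATG CAT AGA CGG TGA GCT — ATG at 39, stop TGA at 51 → 15 nt.
Forward-strand max 21 nt; reverse-strand max 18 nt. The forward strand has the longer ORF.

forward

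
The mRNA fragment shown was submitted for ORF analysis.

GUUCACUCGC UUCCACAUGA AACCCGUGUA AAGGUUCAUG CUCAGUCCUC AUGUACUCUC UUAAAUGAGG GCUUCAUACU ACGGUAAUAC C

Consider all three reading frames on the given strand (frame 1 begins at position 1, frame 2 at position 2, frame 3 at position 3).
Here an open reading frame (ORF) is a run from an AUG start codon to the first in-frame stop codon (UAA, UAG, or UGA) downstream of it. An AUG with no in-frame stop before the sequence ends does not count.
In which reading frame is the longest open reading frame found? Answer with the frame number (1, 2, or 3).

Frame 1: GUU CAC UCG CUU CCA CAU GAA ACC CGU GUA AAG GUU CAU GCU CAG UCC UCA UGU ACU CUC UUA AAU GAG GGC UUC AUA CUA CGG UAA UAC — no AUG→stop ORF.
Frame 2: UUC ACU CGC UUC CAC AUG AAA CCC GUG UAA AGG UUC AUG CUC AGU CCU CAU GUA CUC UCU UAA AUG AGG GCU UCA UAC UAC GGU AAU ACC — AUG at 17, stop UAA at 29 → 15 nt; AUG at 38, stop UAA at 62 → 27 nt.
Frame 3: UCA CUC GCU UCC ACA UGA AAC CCG UGU AAA GGU UCA UGC UCA GUC CUC AUG UAC UCU CUU AAA UGA GGG CUU CAU ACU ACG GUA AUA — AUG at 51, stop UGA at 66 → 18 nt.
Longest ORF is 27 nt in frame 2 (positions 38–64).

2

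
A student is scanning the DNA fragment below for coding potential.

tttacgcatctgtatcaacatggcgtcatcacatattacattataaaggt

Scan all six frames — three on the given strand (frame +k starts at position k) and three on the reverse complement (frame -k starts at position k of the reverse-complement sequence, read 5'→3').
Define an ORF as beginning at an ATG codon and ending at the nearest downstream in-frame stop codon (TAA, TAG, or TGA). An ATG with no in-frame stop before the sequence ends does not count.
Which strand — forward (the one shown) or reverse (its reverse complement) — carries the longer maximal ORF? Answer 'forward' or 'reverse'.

Reverse complement (5'→3'): ACCTTTATAATGTAATATGTGATGACGCCATGTTGATACAGATGCGTAAA
Frame +1: TTT ACG CAT CTG TAT CAA CAT GGC GTC ATC ACA TAT TAC ATT ATA AAG — no ATG→stop ORF.
Frame +2: TTA CGC ATC TGT ATC AAC ATG GCG TCA TCA CAT ATT ACA TTA TAA AGG — ATG at 20, stop TAA at 44 → 27 nt.
Frame +3: TAC GCA TCT GTA TCA ACA TGG CGT CAT CAC ATA TTA CAT TAT AAA GGT — no ATG→stop ORF.
Frame -1: ACC TTT ATA ATG TAA TAT GTG ATG ACG CCA TGT TGA TAC AGA TGC GTA — ATG at 10, stop TAA at 13 → 6 nt; ATG at 22, stop TGA at 34 → 15 nt.
Frame -2: CCT TTA TAA TGT AAT ATG TGA TGA CGC CAT GTT GAT ACA GAT GCG TAA — ATG at 17, stop TGA at 20 → 6 nt.
Frame -3: CTT TAT AAT GTA ATA TGT GAT GAC GCC ATG TTG ATA CAG ATG CGT AAA — no ATG→stop ORF.
Forward-strand max 27 nt; reverse-strand max 15 nt. The forward strand has the longer ORF.

forward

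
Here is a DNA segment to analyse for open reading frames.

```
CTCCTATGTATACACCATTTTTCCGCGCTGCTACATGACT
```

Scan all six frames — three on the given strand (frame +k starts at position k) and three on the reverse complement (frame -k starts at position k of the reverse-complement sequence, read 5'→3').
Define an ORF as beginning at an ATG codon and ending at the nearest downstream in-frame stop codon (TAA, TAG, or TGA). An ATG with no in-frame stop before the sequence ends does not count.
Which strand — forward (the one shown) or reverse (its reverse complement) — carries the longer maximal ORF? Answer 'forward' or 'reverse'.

forward

Reverse complement (5'→3'): AGTCATGTAGCAGCGCGGAAAAATGGTGTATACATAGGAG
Frame +1: CTC CTA TGT ATA CAC CAT TTT TCC GCG CTG CTA CAT GAC — no ATG→stop ORF.
Frame +2: TCC TAT GTA TAC ACC ATT TTT CCG CGC TGC TAC ATG ACT — no ATG→stop ORF.
Frame +3: CCT ATG TAT ACA CCA TTT TTC CGC GCT GCT ACA TGA — ATG at 6, stop TGA at 36 → 33 nt.
Frame -1: AGT CAT GTA GCA GCG CGG AAA AAT GGT GTA TAC ATA GGA — no ATG→stop ORF.
Frame -2: GTC ATG TAG CAG CGC GGA AAA ATG GTG TAT ACA TAG GAG — ATG at 5, stop TAG at 8 → 6 nt; ATG at 23, stop TAG at 35 → 15 nt.
Frame -3: TCA TGT AGC AGC GCG GAA AAA TGG TGT ATA CAT AGG — no ATG→stop ORF.
Forward-strand max 33 nt; reverse-strand max 15 nt. The forward strand has the longer ORF.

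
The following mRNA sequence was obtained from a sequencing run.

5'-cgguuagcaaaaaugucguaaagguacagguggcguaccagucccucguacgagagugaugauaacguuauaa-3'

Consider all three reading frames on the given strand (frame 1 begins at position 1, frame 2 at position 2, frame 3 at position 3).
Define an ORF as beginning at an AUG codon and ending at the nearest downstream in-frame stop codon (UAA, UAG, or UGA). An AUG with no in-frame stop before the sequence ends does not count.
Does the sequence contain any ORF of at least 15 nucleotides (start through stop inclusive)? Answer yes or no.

yes

Frame 1: CGG UUA GCA AAA AUG UCG UAA AGG UAC AGG UGG CGU ACC AGU CCC UCG UAC GAG AGU GAU GAU AAC GUU AUA — AUG at 13, stop UAA at 19 → 9 nt.
Frame 2: GGU UAG CAA AAA UGU CGU AAA GGU ACA GGU GGC GUA CCA GUC CCU CGU ACG AGA GUG AUG AUA ACG UUA UAA — AUG at 59, stop UAA at 71 → 15 nt.
Frame 3: GUU AGC AAA AAU GUC GUA AAG GUA CAG GUG GCG UAC CAG UCC CUC GUA CGA GAG UGA UGA UAA CGU UAU — no AUG→stop ORF.
Frame 2 has an ORF of 15 nucleotides (positions 59–73) ≥ 15, so yes.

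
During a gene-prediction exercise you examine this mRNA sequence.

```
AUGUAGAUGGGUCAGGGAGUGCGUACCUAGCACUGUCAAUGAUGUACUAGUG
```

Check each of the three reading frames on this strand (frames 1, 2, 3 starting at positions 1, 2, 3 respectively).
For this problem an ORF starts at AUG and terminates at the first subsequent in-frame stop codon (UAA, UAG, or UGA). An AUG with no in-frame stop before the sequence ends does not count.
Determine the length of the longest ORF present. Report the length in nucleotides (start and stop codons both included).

24

Frame 1: AUG UAG AUG GGU CAG GGA GUG CGU ACC UAG CAC UGU CAA UGA UGU ACU AGU — AUG at 1, stop UAG at 4 → 6 nt; AUG at 7, stop UAG at 28 → 24 nt.
Frame 2: UGU AGA UGG GUC AGG GAG UGC GUA CCU AGC ACU GUC AAU GAU GUA CUA GUG — no AUG→stop ORF.
Frame 3: GUA GAU GGG UCA GGG AGU GCG UAC CUA GCA CUG UCA AUG AUG UAC UAG — AUG at 39, stop UAG at 48 → 12 nt; AUG at 42, stop UAG at 48 → 9 nt.
Longest: frame 1, positions 7–30, 24 nt = 8 codons = 7 aa. → 24 nucleotides.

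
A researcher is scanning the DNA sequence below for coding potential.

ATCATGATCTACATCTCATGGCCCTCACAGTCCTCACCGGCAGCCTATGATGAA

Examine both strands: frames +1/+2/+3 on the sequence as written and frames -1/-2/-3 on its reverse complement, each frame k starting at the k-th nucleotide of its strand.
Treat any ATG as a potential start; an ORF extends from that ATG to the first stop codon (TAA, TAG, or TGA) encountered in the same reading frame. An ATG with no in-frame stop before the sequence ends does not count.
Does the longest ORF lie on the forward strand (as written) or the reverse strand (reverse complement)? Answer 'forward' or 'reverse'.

Reverse complement (5'→3'): TTCATCATAGGCTGCCGGTGAGGACTGTGAGGGCCATGAGATGTAGATCATGAT
Frame +1: ATC ATG ATC TAC ATC TCA TGG CCC TCA CAG TCC TCA CCG GCA GCC TAT GAT GAA — no ATG→stop ORF.
Frame +2: TCA TGA TCT ACA TCT CAT GGC CCT CAC AGT CCT CAC CGG CAG CCT ATG ATG — no ATG→stop ORF.
Frame +3: CAT GAT CTA CAT CTC ATG GCC CTC ACA GTC CTC ACC GGC AGC CTA TGA TGA — ATG at 18, stop TGA at 48 → 33 nt.
Frame -1: TTC ATC ATA GGC TGC CGG TGA GGA CTG TGA GGG CCA TGA GAT GTA GAT CAT GAT — no ATG→stop ORF.
Frame -2: TCA TCA TAG GCT GCC GGT GAG GAC TGT GAG GGC CAT GAG ATG TAG ATC ATG — ATG at 41, stop TAG at 44 → 6 nt.
Frame -3: CAT CAT AGG CTG CCG GTG AGG ACT GTG AGG GCC ATG AGA TGT AGA TCA TGA — ATG at 36, stop TGA at 51 → 18 nt.
Forward-strand max 33 nt; reverse-strand max 18 nt. The forward strand has the longer ORF.

forward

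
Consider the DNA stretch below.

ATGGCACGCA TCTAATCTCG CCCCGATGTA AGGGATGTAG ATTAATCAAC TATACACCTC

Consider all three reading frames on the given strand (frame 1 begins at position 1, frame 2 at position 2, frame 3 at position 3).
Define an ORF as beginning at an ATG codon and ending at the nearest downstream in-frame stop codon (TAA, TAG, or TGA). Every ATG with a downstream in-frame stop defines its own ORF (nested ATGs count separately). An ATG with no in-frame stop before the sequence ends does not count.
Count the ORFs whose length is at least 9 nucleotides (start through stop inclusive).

1

Frame 1: ATG GCA CGC ATC TAA TCT CGC CCC GAT GTA AGG GAT GTA GAT TAA TCA ACT ATA CAC CTC — ATG at 1, stop TAA at 13 → 15 nt.
Frame 2: TGG CAC GCA TCT AAT CTC GCC CCG ATG TAA GGG ATG TAG ATT AAT CAA CTA TAC ACC — ATG at 26, stop TAA at 29 → 6 nt; ATG at 35, stop TAG at 38 → 6 nt.
Frame 3: GGC ACG CAT CTA ATC TCG CCC CGA TGT AAG GGA TGT AGA TTA ATC AAC TAT ACA CCT — no ATG→stop ORF.
ORFs ≥ 9 nucleotides: frame 1 1–15 (15 nucleotides). Count = 1.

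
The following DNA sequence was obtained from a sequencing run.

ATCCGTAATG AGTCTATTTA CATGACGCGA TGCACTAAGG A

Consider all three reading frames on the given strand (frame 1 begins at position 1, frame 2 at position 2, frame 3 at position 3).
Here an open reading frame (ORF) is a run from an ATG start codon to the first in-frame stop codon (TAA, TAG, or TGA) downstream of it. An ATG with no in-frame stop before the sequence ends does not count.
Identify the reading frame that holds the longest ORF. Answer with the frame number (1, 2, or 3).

2

Frame 1: ATC CGT AAT GAG TCT ATT TAC ATG ACG CGA TGC ACT AAG — no ATG→stop ORF.
Frame 2: TCC GTA ATG AGT CTA TTT ACA TGA CGC GAT GCA CTA AGG — ATG at 8, stop TGA at 23 → 18 nt.
Frame 3: CCG TAA TGA GTC TAT TTA CAT GAC GCG ATG CAC TAA GGA — ATG at 30, stop TAA at 36 → 9 nt.
Longest ORF is 18 nt in frame 2 (positions 8–25).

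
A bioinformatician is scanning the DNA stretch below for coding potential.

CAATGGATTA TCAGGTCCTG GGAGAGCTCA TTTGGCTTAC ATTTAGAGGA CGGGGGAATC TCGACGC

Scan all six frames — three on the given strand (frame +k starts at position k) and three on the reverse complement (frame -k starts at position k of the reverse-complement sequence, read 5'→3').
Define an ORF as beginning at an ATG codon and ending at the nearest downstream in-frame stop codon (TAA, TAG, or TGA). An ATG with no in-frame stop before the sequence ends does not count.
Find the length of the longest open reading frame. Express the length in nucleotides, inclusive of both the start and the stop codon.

Reverse complement (5'→3'): GCGTCGAGATTCCCCCGTCCTCTAAATGTAAGCCAAATGAGCTCTCCCAGGACCTGATAATCCATTG
Frame +1: CAA TGG ATT ATC AGG TCC TGG GAG AGC TCA TTT GGC TTA CAT TTA GAG GAC GGG GGA ATC TCG ACG — no ATG→stop ORF.
Frame +2: AAT GGA TTA TCA GGT CCT GGG AGA GCT CAT TTG GCT TAC ATT TAG AGG ACG GGG GAA TCT CGA CGC — no ATG→stop ORF.
Frame +3: ATG GAT TAT CAG GTC CTG GGA GAG CTC ATT TGG CTT ACA TTT AGA GGA CGG GGG AAT CTC GAC — no ATG→stop ORF.
Frame -1: GCG TCG AGA TTC CCC CGT CCT CTA AAT GTA AGC CAA ATG AGC TCT CCC AGG ACC TGA TAA TCC ATT — ATG at 37, stop TGA at 55 → 21 nt.
Frame -2: CGT CGA GAT TCC CCC GTC CTC TAA ATG TAA GCC AAA TGA GCT CTC CCA GGA CCT GAT AAT CCA TTG — ATG at 26, stop TAA at 29 → 6 nt.
Frame -3: GTC GAG ATT CCC CCG TCC TCT AAA TGT AAG CCA AAT GAG CTC TCC CAG GAC CTG ATA ATC CAT — no ATG→stop ORF.
Longest: frame -1, positions 37–57, 21 nt = 7 codons = 6 aa. → 21 nucleotides.

21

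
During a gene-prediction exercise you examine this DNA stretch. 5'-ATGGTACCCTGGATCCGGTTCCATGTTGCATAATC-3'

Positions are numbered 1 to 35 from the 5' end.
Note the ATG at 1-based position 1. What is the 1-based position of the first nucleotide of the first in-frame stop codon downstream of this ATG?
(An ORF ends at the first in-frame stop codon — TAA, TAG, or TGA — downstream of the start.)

31

Codons from position 1: ATG (1–3), GTA (4–6), CCC (7–9), TGG (10–12), ATC (13–15), CGG (16–18), TTC (19–21), CAT (22–24), GTT (25–27), GCA (28–30), TAA (31–33).
TAA is a stop codon; it begins at position 31.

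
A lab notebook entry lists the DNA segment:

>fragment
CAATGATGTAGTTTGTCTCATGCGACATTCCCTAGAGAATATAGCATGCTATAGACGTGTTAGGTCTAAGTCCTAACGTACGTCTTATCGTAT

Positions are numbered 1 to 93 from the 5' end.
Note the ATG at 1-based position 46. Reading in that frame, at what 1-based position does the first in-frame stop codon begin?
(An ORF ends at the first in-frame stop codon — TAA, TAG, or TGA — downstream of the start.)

52

Codons from position 46: ATG (46–48), CTA (49–51), TAG (52–54).
TAG is a stop codon; it begins at position 52.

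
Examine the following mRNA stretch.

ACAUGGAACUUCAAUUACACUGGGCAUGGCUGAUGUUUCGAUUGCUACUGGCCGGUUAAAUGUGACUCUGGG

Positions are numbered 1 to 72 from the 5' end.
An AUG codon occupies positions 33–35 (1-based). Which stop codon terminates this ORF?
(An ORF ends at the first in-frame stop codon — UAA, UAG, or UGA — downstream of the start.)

Codons from position 33: AUG (33–35), UUU (36–38), CGA (39–41), UUG (42–44), CUA (45–47), CUG (48–50), GCC (51–53), GGU (54–56), UAA (57–59).
The first in-frame stop codon is UAA.

UAA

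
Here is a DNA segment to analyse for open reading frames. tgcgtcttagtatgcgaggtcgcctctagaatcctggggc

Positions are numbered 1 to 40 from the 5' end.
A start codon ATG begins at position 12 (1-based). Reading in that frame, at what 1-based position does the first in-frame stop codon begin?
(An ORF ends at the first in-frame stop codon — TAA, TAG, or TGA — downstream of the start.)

Codons from position 12: ATG (12–14), CGA (15–17), GGT (18–20), CGC (21–23), CTC (24–26), TAG (27–29).
TAG is a stop codon; it begins at position 27.

27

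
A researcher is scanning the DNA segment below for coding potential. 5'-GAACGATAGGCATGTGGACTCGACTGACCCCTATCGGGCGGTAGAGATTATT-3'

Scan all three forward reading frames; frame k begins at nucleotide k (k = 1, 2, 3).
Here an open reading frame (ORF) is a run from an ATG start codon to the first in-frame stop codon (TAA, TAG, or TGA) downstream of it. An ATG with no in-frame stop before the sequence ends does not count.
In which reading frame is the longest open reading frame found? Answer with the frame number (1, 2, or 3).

Frame 1: GAA CGA TAG GCA TGT GGA CTC GAC TGA CCC CTA TCG GGC GGT AGA GAT TAT — no ATG→stop ORF.
Frame 2: AAC GAT AGG CAT GTG GAC TCG ACT GAC CCC TAT CGG GCG GTA GAG ATT ATT — no ATG→stop ORF.
Frame 3: ACG ATA GGC ATG TGG ACT CGA CTG ACC CCT ATC GGG CGG TAG AGA TTA — ATG at 12, stop TAG at 42 → 33 nt.
Longest ORF is 33 nt in frame 3 (positions 12–44).

3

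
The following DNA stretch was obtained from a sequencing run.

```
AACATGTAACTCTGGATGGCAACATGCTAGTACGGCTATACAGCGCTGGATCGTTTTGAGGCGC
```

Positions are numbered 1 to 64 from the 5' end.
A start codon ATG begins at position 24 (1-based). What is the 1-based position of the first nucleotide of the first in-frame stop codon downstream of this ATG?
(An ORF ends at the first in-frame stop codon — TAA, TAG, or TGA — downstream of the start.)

57

Codons from position 24: ATG (24–26), CTA (27–29), GTA (30–32), CGG (33–35), CTA (36–38), TAC (39–41), AGC (42–44), GCT (45–47), GGA (48–50), TCG (51–53), TTT (54–56), TGA (57–59).
TGA is a stop codon; it begins at position 57.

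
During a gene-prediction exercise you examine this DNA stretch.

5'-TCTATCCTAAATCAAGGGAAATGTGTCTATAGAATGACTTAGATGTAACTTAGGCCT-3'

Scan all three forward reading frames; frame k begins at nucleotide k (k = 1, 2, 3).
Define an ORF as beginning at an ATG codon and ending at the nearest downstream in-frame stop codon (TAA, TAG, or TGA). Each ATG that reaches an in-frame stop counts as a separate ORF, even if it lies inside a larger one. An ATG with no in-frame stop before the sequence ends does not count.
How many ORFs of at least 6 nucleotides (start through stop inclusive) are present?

Frame 1: TCT ATC CTA AAT CAA GGG AAA TGT GTC TAT AGA ATG ACT TAG ATG TAA CTT AGG CCT — ATG at 34, stop TAG at 40 → 9 nt; ATG at 43, stop TAA at 46 → 6 nt.
Frame 2: CTA TCC TAA ATC AAG GGA AAT GTG TCT ATA GAA TGA CTT AGA TGT AAC TTA GGC — no ATG→stop ORF.
Frame 3: TAT CCT AAA TCA AGG GAA ATG TGT CTA TAG AAT GAC TTA GAT GTA ACT TAG GCC — ATG at 21, stop TAG at 30 → 12 nt.
ORFs ≥ 6 nucleotides: frame 1 34–42 (9 nucleotides), frame 1 43–48 (6 nucleotides), frame 3 21–32 (12 nucleotides). Count = 3.

3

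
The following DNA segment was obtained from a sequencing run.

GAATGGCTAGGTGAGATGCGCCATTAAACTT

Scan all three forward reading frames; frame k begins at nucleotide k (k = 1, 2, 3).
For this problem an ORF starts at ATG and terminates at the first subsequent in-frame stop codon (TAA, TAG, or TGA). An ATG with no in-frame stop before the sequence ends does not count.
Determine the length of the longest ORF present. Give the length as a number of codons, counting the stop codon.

Frame 1: GAA TGG CTA GGT GAG ATG CGC CAT TAA ACT — ATG at 16, stop TAA at 25 → 12 nt.
Frame 2: AAT GGC TAG GTG AGA TGC GCC ATT AAA CTT — no ATG→stop ORF.
Frame 3: ATG GCT AGG TGA GAT GCG CCA TTA AAC — ATG at 3, stop TGA at 12 → 12 nt.
Longest: frame 1, positions 16–27, 12 nt = 4 codons = 3 aa. → 4 codons.

4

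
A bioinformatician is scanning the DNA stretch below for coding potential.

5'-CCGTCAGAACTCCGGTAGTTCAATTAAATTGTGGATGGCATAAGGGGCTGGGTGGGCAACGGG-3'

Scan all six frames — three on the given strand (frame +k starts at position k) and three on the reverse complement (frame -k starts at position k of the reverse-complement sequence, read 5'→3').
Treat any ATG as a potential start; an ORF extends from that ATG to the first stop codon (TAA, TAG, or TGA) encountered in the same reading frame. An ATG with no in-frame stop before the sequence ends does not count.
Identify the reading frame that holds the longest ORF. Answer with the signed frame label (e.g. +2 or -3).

Reverse complement (5'→3'): CCCGTTGCCCACCCAGCCCCTTATGCCATCCACAATTTAATTGAACTACCGGAGTTCTGACGG
Frame +1: CCG TCA GAA CTC CGG TAG TTC AAT TAA ATT GTG GAT GGC ATA AGG GGC TGG GTG GGC AAC GGG — no ATG→stop ORF.
Frame +2: CGT CAG AAC TCC GGT AGT TCA ATT AAA TTG TGG ATG GCA TAA GGG GCT GGG TGG GCA ACG — ATG at 35, stop TAA at 41 → 9 nt.
Frame +3: GTC AGA ACT CCG GTA GTT CAA TTA AAT TGT GGA TGG CAT AAG GGG CTG GGT GGG CAA CGG — no ATG→stop ORF.
Frame -1: CCC GTT GCC CAC CCA GCC CCT TAT GCC ATC CAC AAT TTA ATT GAA CTA CCG GAG TTC TGA CGG — no ATG→stop ORF.
Frame -2: CCG TTG CCC ACC CAG CCC CTT ATG CCA TCC ACA ATT TAA TTG AAC TAC CGG AGT TCT GAC — ATG at 23, stop TAA at 38 → 18 nt.
Frame -3: CGT TGC CCA CCC AGC CCC TTA TGC CAT CCA CAA TTT AAT TGA ACT ACC GGA GTT CTG ACG — no ATG→stop ORF.
Longest ORF is 18 nt in frame -2 (positions 23–40).

-2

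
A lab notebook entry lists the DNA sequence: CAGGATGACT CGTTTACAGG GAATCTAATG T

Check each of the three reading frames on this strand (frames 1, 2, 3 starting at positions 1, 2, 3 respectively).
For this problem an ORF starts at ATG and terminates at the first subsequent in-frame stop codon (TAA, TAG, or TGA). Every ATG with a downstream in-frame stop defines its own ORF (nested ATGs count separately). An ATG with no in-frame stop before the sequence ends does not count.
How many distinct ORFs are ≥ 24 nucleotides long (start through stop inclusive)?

Frame 1: CAG GAT GAC TCG TTT ACA GGG AAT CTA ATG — no ATG→stop ORF.
Frame 2: AGG ATG ACT CGT TTA CAG GGA ATC TAA TGT — ATG at 5, stop TAA at 26 → 24 nt.
Frame 3: GGA TGA CTC GTT TAC AGG GAA TCT AAT — no ATG→stop ORF.
ORFs ≥ 24 nucleotides: frame 2 5–28 (24 nucleotides). Count = 1.

1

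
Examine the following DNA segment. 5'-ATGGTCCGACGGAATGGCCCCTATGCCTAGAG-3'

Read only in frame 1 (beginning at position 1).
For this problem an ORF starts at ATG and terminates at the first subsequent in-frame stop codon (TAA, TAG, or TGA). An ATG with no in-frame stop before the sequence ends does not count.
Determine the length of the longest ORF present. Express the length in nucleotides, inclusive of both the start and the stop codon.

Frame 1: ATG GTC CGA CGG AAT GGC CCC TAT GCC TAG — ATG at 1, stop TAG at 28 → 30 nt.
Longest: frame 1, positions 1–30, 30 nt = 10 codons = 9 aa. → 30 nucleotides.

30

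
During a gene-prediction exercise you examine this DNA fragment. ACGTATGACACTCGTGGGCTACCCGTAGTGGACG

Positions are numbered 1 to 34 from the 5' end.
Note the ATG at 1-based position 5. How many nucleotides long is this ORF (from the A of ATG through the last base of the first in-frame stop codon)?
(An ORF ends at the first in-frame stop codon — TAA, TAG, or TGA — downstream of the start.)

Codons from position 5: ATG (5–7), ACA (8–10), CTC (11–13), GTG (14–16), GGC (17–19), TAC (20–22), CCG (23–25), TAG (26–28).
TAG is the first in-frame stop; ORF spans 5–28, 24 nucleotides.

24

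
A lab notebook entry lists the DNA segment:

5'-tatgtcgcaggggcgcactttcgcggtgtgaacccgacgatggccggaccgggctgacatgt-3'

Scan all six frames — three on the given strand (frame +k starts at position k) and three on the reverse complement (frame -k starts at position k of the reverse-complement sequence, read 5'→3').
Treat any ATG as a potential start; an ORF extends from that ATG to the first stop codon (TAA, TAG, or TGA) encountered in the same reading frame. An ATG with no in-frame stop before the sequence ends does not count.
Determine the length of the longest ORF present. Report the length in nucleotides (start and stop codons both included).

Reverse complement (5'→3'): ACATGTCAGCCCGGTCCGGCCATCGTCGGGTTCACACCGCGAAAGTGCGCCCCTGCGACATA
Frame +1: TAT GTC GCA GGG GCG CAC TTT CGC GGT GTG AAC CCG ACG ATG GCC GGA CCG GGC TGA CAT — ATG at 40, stop TGA at 55 → 18 nt.
Frame +2: ATG TCG CAG GGG CGC ACT TTC GCG GTG TGA ACC CGA CGA TGG CCG GAC CGG GCT GAC ATG — ATG at 2, stop TGA at 29 → 30 nt.
Frame +3: TGT CGC AGG GGC GCA CTT TCG CGG TGT GAA CCC GAC GAT GGC CGG ACC GGG CTG ACA TGT — no ATG→stop ORF.
Frame -1: ACA TGT CAG CCC GGT CCG GCC ATC GTC GGG TTC ACA CCG CGA AAG TGC GCC CCT GCG ACA — no ATG→stop ORF.
Frame -2: CAT GTC AGC CCG GTC CGG CCA TCG TCG GGT TCA CAC CGC GAA AGT GCG CCC CTG CGA CAT — no ATG→stop ORF.
Frame -3: ATG TCA GCC CGG TCC GGC CAT CGT CGG GTT CAC ACC GCG AAA GTG CGC CCC TGC GAC ATA — no ATG→stop ORF.
Longest: frame +2, positions 2–31, 30 nt = 10 codons = 9 aa. → 30 nucleotides.

30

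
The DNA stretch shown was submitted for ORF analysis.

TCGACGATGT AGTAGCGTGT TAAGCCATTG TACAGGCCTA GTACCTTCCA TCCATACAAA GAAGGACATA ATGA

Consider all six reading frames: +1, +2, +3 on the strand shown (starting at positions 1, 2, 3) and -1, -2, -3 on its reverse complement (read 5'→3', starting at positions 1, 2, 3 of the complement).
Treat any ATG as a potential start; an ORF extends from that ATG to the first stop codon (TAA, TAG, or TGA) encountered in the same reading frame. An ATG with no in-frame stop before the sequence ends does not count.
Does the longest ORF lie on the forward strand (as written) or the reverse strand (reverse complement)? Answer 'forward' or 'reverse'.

reverse

Reverse complement (5'→3'): TCATTATGTCCTTCTTTGTATGGATGGAAGGTACTAGGCCTGTACAATGGCTTAACACGCTACTACATCGTCGA
Frame +1: TCG ACG ATG TAG TAG CGT GTT AAG CCA TTG TAC AGG CCT AGT ACC TTC CAT CCA TAC AAA GAA GGA CAT AAT — ATG at 7, stop TAG at 10 → 6 nt.
Frame +2: CGA CGA TGT AGT AGC GTG TTA AGC CAT TGT ACA GGC CTA GTA CCT TCC ATC CAT ACA AAG AAG GAC ATA ATG — no ATG→stop ORF.
Frame +3: GAC GAT GTA GTA GCG TGT TAA GCC ATT GTA CAG GCC TAG TAC CTT CCA TCC ATA CAA AGA AGG ACA TAA TGA — no ATG→stop ORF.
Frame -1: TCA TTA TGT CCT TCT TTG TAT GGA TGG AAG GTA CTA GGC CTG TAC AAT GGC TTA ACA CGC TAC TAC ATC GTC — no ATG→stop ORF.
Frame -2: CAT TAT GTC CTT CTT TGT ATG GAT GGA AGG TAC TAG GCC TGT ACA ATG GCT TAA CAC GCT ACT ACA TCG TCG — ATG at 20, stop TAG at 35 → 18 nt; ATG at 47, stop TAA at 53 → 9 nt.
Frame -3: ATT ATG TCC TTC TTT GTA TGG ATG GAA GGT ACT AGG CCT GTA CAA TGG CTT AAC ACG CTA CTA CAT CGT CGA — no ATG→stop ORF.
Forward-strand max 6 nt; reverse-strand max 18 nt. The reverse strand has the longer ORF.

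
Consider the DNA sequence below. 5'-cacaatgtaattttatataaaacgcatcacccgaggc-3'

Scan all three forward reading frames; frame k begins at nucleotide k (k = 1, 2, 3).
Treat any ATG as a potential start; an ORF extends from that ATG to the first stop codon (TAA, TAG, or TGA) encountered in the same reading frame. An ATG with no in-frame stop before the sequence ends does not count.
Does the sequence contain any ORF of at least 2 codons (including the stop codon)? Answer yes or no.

Frame 1: CAC AAT GTA ATT TTA TAT AAA ACG CAT CAC CCG AGG — no ATG→stop ORF.
Frame 2: ACA ATG TAA TTT TAT ATA AAA CGC ATC ACC CGA GGC — ATG at 5, stop TAA at 8 → 6 nt.
Frame 3: CAA TGT AAT TTT ATA TAA AAC GCA TCA CCC GAG — no ATG→stop ORF.
Frame 2 has an ORF of 2 codons (positions 5–10) ≥ 2, so yes.

yes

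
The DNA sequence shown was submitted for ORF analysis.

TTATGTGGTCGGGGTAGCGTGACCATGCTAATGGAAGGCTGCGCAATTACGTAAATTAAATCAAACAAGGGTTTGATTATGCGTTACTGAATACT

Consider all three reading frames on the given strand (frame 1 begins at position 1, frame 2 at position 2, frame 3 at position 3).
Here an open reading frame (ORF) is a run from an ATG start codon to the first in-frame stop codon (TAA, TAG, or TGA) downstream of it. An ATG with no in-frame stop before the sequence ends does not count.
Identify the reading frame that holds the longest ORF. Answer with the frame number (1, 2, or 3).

Frame 1: TTA TGT GGT CGG GGT AGC GTG ACC ATG CTA ATG GAA GGC TGC GCA ATT ACG TAA ATT AAA TCA AAC AAG GGT TTG ATT ATG CGT TAC TGA ATA — ATG at 25, stop TAA at 52 → 30 nt; ATG at 31, stop TAA at 52 → 24 nt; ATG at 79, stop TGA at 88 → 12 nt.
Frame 2: TAT GTG GTC GGG GTA GCG TGA CCA TGC TAA TGG AAG GCT GCG CAA TTA CGT AAA TTA AAT CAA ACA AGG GTT TGA TTA TGC GTT ACT GAA TAC — no ATG→stop ORF.
Frame 3: ATG TGG TCG GGG TAG CGT GAC CAT GCT AAT GGA AGG CTG CGC AAT TAC GTA AAT TAA ATC AAA CAA GGG TTT GAT TAT GCG TTA CTG AAT ACT — ATG at 3, stop TAG at 15 → 15 nt.
Longest ORF is 30 nt in frame 1 (positions 25–54).

1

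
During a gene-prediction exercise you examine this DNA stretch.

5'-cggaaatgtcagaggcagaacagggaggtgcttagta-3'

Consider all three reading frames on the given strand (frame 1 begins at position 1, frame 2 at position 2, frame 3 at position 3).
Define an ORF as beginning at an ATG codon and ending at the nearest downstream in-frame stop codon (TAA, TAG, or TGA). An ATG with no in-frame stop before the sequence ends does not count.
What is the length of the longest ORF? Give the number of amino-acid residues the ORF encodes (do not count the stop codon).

9

Frame 1: CGG AAA TGT CAG AGG CAG AAC AGG GAG GTG CTT AGT — no ATG→stop ORF.
Frame 2: GGA AAT GTC AGA GGC AGA ACA GGG AGG TGC TTA GTA — no ATG→stop ORF.
Frame 3: GAA ATG TCA GAG GCA GAA CAG GGA GGT GCT TAG — ATG at 6, stop TAG at 33 → 30 nt.
Longest: frame 3, positions 6–35, 30 nt = 10 codons = 9 aa. → 9 amino acids.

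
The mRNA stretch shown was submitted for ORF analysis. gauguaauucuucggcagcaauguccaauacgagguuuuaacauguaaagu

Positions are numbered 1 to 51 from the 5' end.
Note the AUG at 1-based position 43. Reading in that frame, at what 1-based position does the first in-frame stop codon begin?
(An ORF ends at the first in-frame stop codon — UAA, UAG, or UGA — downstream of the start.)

46

Codons from position 43: AUG (43–45), UAA (46–48).
UAA is a stop codon; it begins at position 46.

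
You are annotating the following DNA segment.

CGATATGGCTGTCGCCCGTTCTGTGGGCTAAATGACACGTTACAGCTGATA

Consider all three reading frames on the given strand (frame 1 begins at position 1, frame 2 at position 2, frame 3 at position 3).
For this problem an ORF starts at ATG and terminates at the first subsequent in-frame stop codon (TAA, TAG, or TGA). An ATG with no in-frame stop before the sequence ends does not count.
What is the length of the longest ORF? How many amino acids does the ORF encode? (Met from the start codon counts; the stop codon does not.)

Frame 1: CGA TAT GGC TGT CGC CCG TTC TGT GGG CTA AAT GAC ACG TTA CAG CTG ATA — no ATG→stop ORF.
Frame 2: GAT ATG GCT GTC GCC CGT TCT GTG GGC TAA ATG ACA CGT TAC AGC TGA — ATG at 5, stop TAA at 29 → 27 nt; ATG at 32, stop TGA at 47 → 18 nt.
Frame 3: ATA TGG CTG TCG CCC GTT CTG TGG GCT AAA TGA CAC GTT ACA GCT GAT — no ATG→stop ORF.
Longest: frame 2, positions 5–31, 27 nt = 9 codons = 8 aa. → 8 amino acids.

8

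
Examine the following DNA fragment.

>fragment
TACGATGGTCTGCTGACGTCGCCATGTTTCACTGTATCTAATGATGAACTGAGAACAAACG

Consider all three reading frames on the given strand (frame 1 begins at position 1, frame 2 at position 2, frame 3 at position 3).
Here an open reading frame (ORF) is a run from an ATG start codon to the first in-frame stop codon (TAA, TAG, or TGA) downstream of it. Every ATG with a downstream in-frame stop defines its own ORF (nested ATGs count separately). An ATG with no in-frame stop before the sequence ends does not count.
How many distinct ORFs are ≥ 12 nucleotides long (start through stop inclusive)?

3

Frame 1: TAC GAT GGT CTG CTG ACG TCG CCA TGT TTC ACT GTA TCT AAT GAT GAA CTG AGA ACA AAC — no ATG→stop ORF.
Frame 2: ACG ATG GTC TGC TGA CGT CGC CAT GTT TCA CTG TAT CTA ATG ATG AAC TGA GAA CAA ACG — ATG at 5, stop TGA at 14 → 12 nt; ATG at 41, stop TGA at 50 → 12 nt; ATG at 44, stop TGA at 50 → 9 nt.
Frame 3: CGA TGG TCT GCT GAC GTC GCC ATG TTT CAC TGT ATC TAA TGA TGA ACT GAG AAC AAA — ATG at 24, stop TAA at 39 → 18 nt.
ORFs ≥ 12 nucleotides: frame 2 5–16 (12 nucleotides), frame 2 41–52 (12 nucleotides), frame 3 24–41 (18 nucleotides). Count = 3.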